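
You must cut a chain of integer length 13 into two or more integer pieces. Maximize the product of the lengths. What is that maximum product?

Let f[k] be the best product for length k (with at least one cut). For each first piece i, the rest contributes max(k−i, f[k−i]).
f[2] = 1×max(1,0) = 1×1 = 1
f[3] = max(1×2, 2×1) = 2
f[4] = max(1×3, 2×2, 3×1) = 4
f[5] = max(1×4, 2×3, 3×2, 4×1) = 6
f[6] = max(1×6, 2×4, 3×3, 4×2, 5×1) = 9
f[7] = max(1×9, 2×6, 3×4, 4×3, 5×2, 6×1) = 12
f[8] = max(1×12, 2×9, 3×6, …, 6×2, 7×1) = 18
f[9] = max(1×18, 2×12, 3×9, …, 7×2, 8×1) = 27
f[10] = max(1×27, 2×18, 3×12, …, 8×2, 9×1) = 36
f[11] = max(1×36, 2×27, 3×18, …, 9×2, 10×1) = 54
f[12] = max(1×54, 2×36, 3×27, …, 10×2, 11×1) = 81
f[13] = max(1×81, 2×54, 3×36, …, 11×2, 12×1) = 108
One optimal split: 3 + 3 + 3 + 2 + 2; product 3×3×3×2×2 = 108.

108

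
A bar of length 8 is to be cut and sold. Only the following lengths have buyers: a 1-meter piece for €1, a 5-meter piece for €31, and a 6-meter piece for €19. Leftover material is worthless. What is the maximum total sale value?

34

Build f[k] bottom-up: f[k] = max over allowed piece i of (p[i] + f[k−i]).
f[1] = 1
f[2] = 2  (first piece 1, then f[1]=1)
f[3] = 3  (first piece 1, then f[2]=2)
f[4] = 4  (first piece 1, then f[3]=3)
f[5] = 31
f[6] = 32  (first piece 1, then f[5]=31)
f[7] = 33  (first piece 1, then f[6]=32)
f[8] = 34  (first piece 1, then f[7]=33)
One optimal cutting: 5 + 1 + 1 + 1 → €34.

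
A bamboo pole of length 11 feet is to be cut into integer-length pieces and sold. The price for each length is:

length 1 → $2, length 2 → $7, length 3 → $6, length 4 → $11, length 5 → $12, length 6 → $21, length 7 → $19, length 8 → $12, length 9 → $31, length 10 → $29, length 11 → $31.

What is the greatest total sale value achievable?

38

Build best[k] bottom-up: best[k] = max over allowed piece i of (p[i] + best[k−i]).
best[1] = 2
best[2] = 7
best[3] = 9  (first piece 1, then best[2]=7)
best[4] = 14  (first piece 2, then best[2]=7)
best[5] = 16  (first piece 1, then best[4]=14)
best[6] = 21  (first piece 2, then best[4]=14)
best[7] = 23  (first piece 1, then best[6]=21)
best[8] = 28  (first piece 2, then best[6]=21)
best[9] = 31
best[10] = 35  (first piece 2, then best[8]=28)
best[11] = 38  (first piece 2, then best[9]=31)
One optimal cutting: 9 + 2 → $31 + $7 = $38.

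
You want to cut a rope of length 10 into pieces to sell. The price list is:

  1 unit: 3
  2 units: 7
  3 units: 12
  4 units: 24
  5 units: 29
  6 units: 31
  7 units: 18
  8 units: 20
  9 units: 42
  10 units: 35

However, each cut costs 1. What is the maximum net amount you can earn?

Build v[k] bottom-up: v[k] = max over allowed piece i of (p[i] + v[k−i]) − 1 per cut.
v[1] = 3
v[2] = 7
v[3] = 12
v[4] = 24
v[5] = 29
v[6] = 31  (first piece 1, then v[5]=29)
v[7] = 35  (first piece 2, then v[5]=29)
v[8] = 47  (first piece 4, then v[4]=24)
v[9] = 52  (first piece 4, then v[5]=29)
v[10] = 57  (first piece 5, then v[5]=29)
One optimal plan: pieces 5 + 5 (1 cut) → 58 − 1 = 57.

57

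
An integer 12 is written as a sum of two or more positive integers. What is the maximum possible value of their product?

Fill m[k] for k=2..12: at each k try every first piece i and multiply by the better of (k−i) uncut or m[k−i].
m[2] = 1·max(1,0) = 1·1 = 1
m[3] = 1·max(2,1) = 1·2 = 2
m[4] = 2·max(2,1) = 2·2 = 4
m[5] = 2·max(3,2) = 2·3 = 6
m[6] = 3·max(3,2) = 3·3 = 9
m[7] = 2·max(5,6) = 2·6 = 12
m[8] = 2·max(6,9) = 2·9 = 18
m[9] = 3·max(6,9) = 3·9 = 27
m[10] = 2·max(8,18) = 2·18 = 36
m[11] = 2·max(9,27) = 2·27 = 54
m[12] = 3·max(9,27) = 3·27 = 81
One optimal split: 3 + 3 + 3 + 3; product 3·3·3·3 = 81.

81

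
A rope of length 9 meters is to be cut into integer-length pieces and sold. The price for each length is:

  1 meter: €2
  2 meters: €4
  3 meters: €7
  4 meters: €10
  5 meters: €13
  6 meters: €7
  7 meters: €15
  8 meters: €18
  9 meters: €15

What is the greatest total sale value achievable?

23

Let best[k] be the best obtainable value from length k. For each k, try every first piece i and keep the best of price[i] + best[k−i].
best[1] = 2
best[2] = max(2+2, 4+0) = 4
best[3] = max(2+4, 4+2, 7+0) = 7
best[4] = max(2+7, 4+4, 7+2, 10+0) = 10
best[5] = max(2+10, 4+7, 7+4, 10+2, 13+0) = 13
best[6] = max(2+13, 4+10, 7+7, 10+4, 13+2, 7+0) = 15
best[7] = max(2+15, 4+13, 7+10, …, 7+2, 15+0) = 17
best[8] = max(2+17, 4+15, 7+13, …, 15+2, 18+0) = 20
best[9] = max(2+20, 4+17, 7+15, …, 18+2, 15+0) = 23
One optimal cutting: 5 + 4 → €13 + €10 = €23.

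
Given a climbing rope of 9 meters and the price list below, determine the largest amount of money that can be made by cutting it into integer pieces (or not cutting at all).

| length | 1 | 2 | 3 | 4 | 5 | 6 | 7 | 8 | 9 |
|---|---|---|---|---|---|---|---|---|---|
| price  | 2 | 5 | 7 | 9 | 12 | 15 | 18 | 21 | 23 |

23

Consider every possible first cut. r[k] is the best of p[i]+r[k−i] over all sellable i≤k.
r[1] = 2
r[2] = 5
r[3] = 7  (first piece 1, then r[2]=5)
r[4] = 10  (first piece 2, then r[2]=5)
r[5] = 12  (first piece 1, then r[4]=10)
r[6] = 15  (first piece 2, then r[4]=10)
r[7] = 18
r[8] = 21
r[9] = 23  (first piece 1, then r[8]=21)
One optimal cutting: 8 + 1 → €21 + €2 = €23.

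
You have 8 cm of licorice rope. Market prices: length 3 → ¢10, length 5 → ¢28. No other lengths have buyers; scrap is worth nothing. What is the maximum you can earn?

Let r[k] be the best obtainable value from length k. For each k, try every first piece i and keep the best of price[i] + r[k−i].
r[1] = 0
r[2] = 0
r[3] = 10
r[4] = 10
r[5] = 28
r[6] = 28
r[7] = 28
r[8] = 38  (first piece 3, then r[5]=28)
One optimal cutting: 5 + 3 → ¢38.

38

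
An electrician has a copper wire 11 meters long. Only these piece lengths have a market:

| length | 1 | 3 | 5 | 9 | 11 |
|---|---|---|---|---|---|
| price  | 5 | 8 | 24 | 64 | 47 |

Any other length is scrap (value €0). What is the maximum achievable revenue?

Consider every possible first cut. f[k] is the best of p[i]+f[k−i] over all sellable i≤k.
f[1] = 5
f[2] = 10  (first piece 1, then f[1]=5)
f[3] = max(5+10, 8+0) = 15
f[4] = max(5+15, 8+5) = 20
f[5] = max(5+20, 8+10, 24+0) = 25
f[6] = max(5+25, 8+15, 24+5) = 30
f[7] = max(5+30, 8+20, 24+10) = 35
f[8] = max(5+35, 8+25, 24+15) = 40
f[9] = max(5+40, 8+30, 24+20, 64+0) = 64
f[10] = max(5+64, 8+35, 24+25, 64+5) = 69
f[11] = max(5+69, 8+40, 24+30, 64+10, 47+0) = 74
One optimal cutting: 9 + 1 + 1 → €74.

74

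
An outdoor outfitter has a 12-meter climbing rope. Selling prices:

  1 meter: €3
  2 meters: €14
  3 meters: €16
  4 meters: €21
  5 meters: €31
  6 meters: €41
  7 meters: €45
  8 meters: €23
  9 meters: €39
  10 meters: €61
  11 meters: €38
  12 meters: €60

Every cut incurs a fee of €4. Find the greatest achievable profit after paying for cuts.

78

Build v[k] bottom-up: v[k] = max over allowed piece i of (p[i] + v[k−i]) − 4 per cut.
v[1] = 3
v[2] = 14
v[3] = 16
v[4] = 24  (first piece 2, then v[2]=14)
v[5] = 31
v[6] = 41
v[7] = 45
v[8] = 51  (first piece 2, then v[6]=41)
v[9] = 55  (first piece 2, then v[7]=45)
v[10] = 61  (first piece 2, then v[8]=51)
v[11] = 68  (first piece 5, then v[6]=41)
v[12] = 78  (first piece 6, then v[6]=41)
One optimal plan: pieces 6 + 6 (1 cut) → €82 − €4 = €78.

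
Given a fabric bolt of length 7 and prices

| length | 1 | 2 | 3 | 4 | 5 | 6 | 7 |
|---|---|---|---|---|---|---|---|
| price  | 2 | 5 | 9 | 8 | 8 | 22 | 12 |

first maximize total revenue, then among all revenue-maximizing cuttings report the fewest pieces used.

Build r[k] bottom-up: r[k] = max over allowed piece i of (p[i] + r[k−i]).
r[1] = 2
r[2] = 5
r[3] = 9
r[4] = 11  (first piece 1, then r[3]=9)
r[5] = 14  (first piece 2, then r[3]=9)
r[6] = 22
r[7] = 24  (first piece 1, then r[6]=22)
Maximum revenue is $24.
Now minimize piece count subject to staying optimal: for each k, pieces[k] = 1 + min over i with p[i]+r[k−i]=r[k] of pieces[k−i].
pieces[4] = 2
pieces[5] = 2
pieces[6] = 1
pieces[7] = 2

2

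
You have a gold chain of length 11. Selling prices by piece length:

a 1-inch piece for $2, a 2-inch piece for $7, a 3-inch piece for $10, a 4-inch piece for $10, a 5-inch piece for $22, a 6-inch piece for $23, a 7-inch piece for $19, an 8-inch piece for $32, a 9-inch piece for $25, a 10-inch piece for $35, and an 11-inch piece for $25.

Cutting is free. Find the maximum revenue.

46

Build best[k] bottom-up: best[k] = max over allowed piece i of (p[i] + best[k−i]).
best[1] = 2
best[2] = max(2+2, 7+0) = 7
best[3] = max(2+7, 7+2, 10+0) = 10
best[4] = max(2+10, 7+7, 10+2, 10+0) = 14
best[5] = max(2+14, 7+10, 10+7, 10+2, 22+0) = 22
best[6] = max(2+22, 7+14, 10+10, 10+7, 22+2, 23+0) = 24
best[7] = max(2+24, 7+22, 10+14, …, 23+2, 19+0) = 29
best[8] = max(2+29, 7+24, 10+22, …, 19+2, 32+0) = 32
best[9] = max(2+32, 7+29, 10+24, …, 32+2, 25+0) = 36
best[10] = max(2+36, 7+32, 10+29, …, 25+2, 35+0) = 44
best[11] = max(2+44, 7+36, 10+32, …, 35+2, 25+0) = 46
One optimal cutting: 5 + 5 + 1 → $22 + $22 + $2 = $46.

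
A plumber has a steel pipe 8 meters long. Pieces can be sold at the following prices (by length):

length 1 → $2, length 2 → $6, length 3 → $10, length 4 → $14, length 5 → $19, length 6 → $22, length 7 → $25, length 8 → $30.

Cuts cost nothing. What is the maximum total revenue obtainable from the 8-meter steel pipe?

30

Let R[k] be the best obtainable value from length k. For each k, try every first piece i and keep the best of price[i] + R[k−i].
R[1] = 2
R[2] = max(2+2, 6+0) = 6
R[3] = max(2+6, 6+2, 10+0) = 10
R[4] = max(2+10, 6+6, 10+2, 14+0) = 14
R[5] = max(2+14, 6+10, 10+6, 14+2, 19+0) = 19
R[6] = max(2+19, 6+14, 10+10, 14+6, 19+2, 22+0) = 22
R[7] = max(2+22, 6+19, 10+14, …, 22+2, 25+0) = 25
R[8] = max(2+25, 6+22, 10+19, …, 25+2, 30+0) = 30
Best is to sell the whole 8-meter piece uncut for $30.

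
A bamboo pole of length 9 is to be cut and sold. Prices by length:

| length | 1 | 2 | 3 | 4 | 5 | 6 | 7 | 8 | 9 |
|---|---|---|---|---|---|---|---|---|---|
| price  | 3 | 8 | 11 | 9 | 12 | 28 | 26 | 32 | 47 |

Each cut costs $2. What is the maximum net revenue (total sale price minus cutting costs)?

Build net[k] bottom-up: net[k] = max over allowed piece i of (p[i] + net[k−i]) − 2 per cut.
net[1] = 3
net[2] = 8
net[3] = 11
net[4] = 14  (first piece 2, then net[2]=8)
net[5] = 17  (first piece 2, then net[3]=11)
net[6] = 28
net[7] = 29  (first piece 1, then net[6]=28)
net[8] = 34  (first piece 2, then net[6]=28)
net[9] = 47
Best is to make no cuts and sell whole for $47.

47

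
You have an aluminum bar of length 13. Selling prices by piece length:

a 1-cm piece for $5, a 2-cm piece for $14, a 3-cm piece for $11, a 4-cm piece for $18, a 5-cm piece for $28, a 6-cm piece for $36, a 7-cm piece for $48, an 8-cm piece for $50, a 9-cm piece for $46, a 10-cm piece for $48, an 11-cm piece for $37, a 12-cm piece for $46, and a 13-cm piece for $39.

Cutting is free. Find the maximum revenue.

90

Consider every possible first cut. v[k] is the best of p[i]+v[k−i] over all sellable i≤k.
v[1] = 5
v[2] = max(5+5, 14+0) = 14
v[3] = max(5+14, 14+5, 11+0) = 19
v[4] = max(5+19, 14+14, 11+5, 18+0) = 28
v[5] = max(5+28, 14+19, 11+14, 18+5, 28+0) = 33
v[6] = max(5+33, 14+28, 11+19, 18+14, 28+5, 36+0) = 42
v[7] = max(5+42, 14+33, 11+28, …, 36+5, 48+0) = 48
v[8] = max(5+48, 14+42, 11+33, …, 48+5, 50+0) = 56
v[9] = max(5+56, 14+48, 11+42, …, 50+5, 46+0) = 62
v[10] = max(5+62, 14+56, 11+48, …, 46+5, 48+0) = 70
v[11] = max(5+70, 14+62, 11+56, …, 48+5, 37+0) = 76
v[12] = max(5+76, 14+70, 11+62, …, 37+5, 46+0) = 84
v[13] = max(5+84, 14+76, 11+70, …, 46+5, 39+0) = 90
One optimal cutting: 7 + 2 + 2 + 2 → $48 + $14 + $14 + $14 = $90.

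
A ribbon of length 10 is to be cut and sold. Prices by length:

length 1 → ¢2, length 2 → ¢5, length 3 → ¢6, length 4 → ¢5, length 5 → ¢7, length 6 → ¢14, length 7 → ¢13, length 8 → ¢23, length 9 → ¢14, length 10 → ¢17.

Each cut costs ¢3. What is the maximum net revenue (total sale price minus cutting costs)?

25

Build r[k] bottom-up: r[k] = max over allowed piece i of (p[i] + r[k−i]) − 3 per cut.
r[1] = 2
r[2] = max(2+2-3, 5+0) = 5
r[3] = max(2+5-3, 5+2-3, 6+0) = 6
r[4] = max(2+6-3, 5+5-3, 6+2-3, 5+0) = 7
r[5] = max(2+7-3, 5+6-3, 6+5-3, 5+2-3, 7+0) = 8
r[6] = max(2+8-3, 5+7-3, 6+6-3, 5+5-3, 7+2-3, 14+0) = 14
r[7] = max(2+14-3, 5+8-3, 6+7-3, …, 14+2-3, 13+0) = 13
r[8] = max(2+13-3, 5+14-3, 6+8-3, …, 13+2-3, 23+0) = 23
r[9] = max(2+23-3, 5+13-3, 6+14-3, …, 23+2-3, 14+0) = 22
r[10] = max(2+22-3, 5+23-3, 6+13-3, …, 14+2-3, 17+0) = 25
One optimal plan: pieces 8 + 2 (1 cut) → ¢28 − ¢3 = ¢25.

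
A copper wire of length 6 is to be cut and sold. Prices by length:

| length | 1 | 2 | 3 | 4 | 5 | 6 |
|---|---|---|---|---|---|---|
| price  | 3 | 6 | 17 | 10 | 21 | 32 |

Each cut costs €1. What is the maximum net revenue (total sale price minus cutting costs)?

Consider every possible first cut. net[k] is the best of p[i]+net[k−i] over all sellable i≤k, charging 1 whenever i<k.
net[1] = 3
net[2] = max(3+3-1, 6+0) = 6
net[3] = max(3+6-1, 6+3-1, 17+0) = 17
net[4] = max(3+17-1, 6+6-1, 17+3-1, 10+0) = 19
net[5] = max(3+19-1, 6+17-1, 17+6-1, 10+3-1, 21+0) = 22
net[6] = max(3+22-1, 6+19-1, 17+17-1, 10+6-1, 21+3-1, 32+0) = 33
One optimal plan: pieces 3 + 3 (1 cut) → €34 − €1 = €33.

33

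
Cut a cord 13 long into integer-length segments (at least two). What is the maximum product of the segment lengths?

108

Let P[k] be the best product for length k (with at least one cut). For each first piece i, the rest contributes max(k−i, P[k−i]).
P[2] = 1×max(1,0) = 1×1 = 1
P[3] = 1×max(2,1) = 1×2 = 2
P[4] = 2×max(2,1) = 2×2 = 4
P[5] = 2×max(3,2) = 2×3 = 6
P[6] = 3×max(3,2) = 3×3 = 9
P[7] = 2×max(5,6) = 2×6 = 12
P[8] = 2×max(6,9) = 2×9 = 18
P[9] = 3×max(6,9) = 3×9 = 27
P[10] = 2×max(8,18) = 2×18 = 36
P[11] = 2×max(9,27) = 2×27 = 54
P[12] = 3×max(9,27) = 3×27 = 81
P[13] = 2×max(11,54) = 2×54 = 108
One optimal split: 3 + 3 + 3 + 2 + 2; product 3×3×3×2×2 = 108.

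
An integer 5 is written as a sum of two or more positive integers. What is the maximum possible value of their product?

Fill g[k] for k=2..5: at each k try every first piece i and multiply by the better of (k−i) uncut or g[k−i].
g[2] = 1·max(1,0) = 1·1 = 1
g[3] = max(1·2, 2·1) = 2
g[4] = max(1·3, 2·2, 3·1) = 4
g[5] = max(1·4, 2·3, 3·2, 4·1) = 6
One optimal split: 3 + 2; product 3·2 = 6.

6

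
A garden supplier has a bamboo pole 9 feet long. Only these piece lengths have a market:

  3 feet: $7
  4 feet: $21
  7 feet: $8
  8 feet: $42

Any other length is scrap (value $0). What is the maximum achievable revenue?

42

Consider every possible first cut. r[k] is the best of p[i]+r[k−i] over all sellable i≤k.
r[1] = 0
r[2] = 0
r[3] = 7
r[4] = max(7+0, 21+0) = 21
r[5] = max(7+0, 21+0) = 21
r[6] = max(7+7, 21+0) = 21
r[7] = max(7+21, 21+7, 8+0) = 28
r[8] = max(7+21, 21+21, 8+0, 42+0) = 42
r[9] = max(7+21, 21+21, 8+0, 42+0) = 42
One optimal cutting: pieces 4 + 4 with 1 foot of scrap → $42.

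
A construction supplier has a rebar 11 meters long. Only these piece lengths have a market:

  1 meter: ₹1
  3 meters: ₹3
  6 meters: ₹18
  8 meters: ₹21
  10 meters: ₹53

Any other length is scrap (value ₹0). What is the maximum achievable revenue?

Let f[k] be the best obtainable value from length k. For each k, try every first piece i and keep the best of price[i] + f[k−i].
f[1] = 1
f[2] = 2  (first piece 1, then f[1]=1)
f[3] = max(1+2, 3+0) = 3
f[4] = max(1+3, 3+1) = 4
f[5] = max(1+4, 3+2) = 5
f[6] = max(1+5, 3+3, 18+0) = 18
f[7] = max(1+18, 3+4, 18+1) = 19
f[8] = max(1+19, 3+5, 18+2, 21+0) = 21
f[9] = max(1+21, 3+18, 18+3, 21+1) = 22
f[10] = max(1+22, 3+19, 18+4, 21+2, 53+0) = 53
f[11] = max(1+53, 3+21, 18+5, 21+3, 53+1) = 54
One optimal cutting: 10 + 1 → ₹54.

54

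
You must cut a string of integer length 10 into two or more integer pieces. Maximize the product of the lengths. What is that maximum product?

36

Fill prod[k] for k=2..10: at each k try every first piece i and multiply by the better of (k−i) uncut or prod[k−i].
Small cases: prod[2]=1, prod[3]=2, prod[4]=4.
prod[5] = 2*max(3,2) = 2*3 = 6
prod[6] = 3*max(3,2) = 3*3 = 9
prod[7] = 2*max(5,6) = 2*6 = 12
prod[8] = 2*max(6,9) = 2*9 = 18
prod[9] = 3*max(6,9) = 3*9 = 27
prod[10] = 2*max(8,18) = 2*18 = 36
One optimal split: 3 + 3 + 2 + 2; product 3*3*2*2 = 36.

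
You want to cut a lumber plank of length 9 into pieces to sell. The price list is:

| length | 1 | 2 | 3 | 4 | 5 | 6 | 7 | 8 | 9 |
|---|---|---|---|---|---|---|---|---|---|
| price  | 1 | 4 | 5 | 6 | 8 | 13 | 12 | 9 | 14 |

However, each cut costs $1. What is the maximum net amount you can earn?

17

Consider every possible first cut. net[k] is the best of p[i]+net[k−i] over all sellable i≤k, charging 1 whenever i<k.
net[1] = 1
net[2] = 4
net[3] = 5
net[4] = 7  (first piece 2, then net[2]=4)
net[5] = 8  (first piece 2, then net[3]=5)
net[6] = 13
net[7] = 13  (first piece 1, then net[6]=13)
net[8] = 16  (first piece 2, then net[6]=13)
net[9] = 17  (first piece 3, then net[6]=13)
One optimal plan: pieces 6 + 3 (1 cut) → $18 − $1 = $17.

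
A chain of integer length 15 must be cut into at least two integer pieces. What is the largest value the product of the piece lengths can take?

Let P[k] be the best product for length k (with at least one cut). For each first piece i, the rest contributes max(k−i, P[k−i]).
Small cases: P[2]=1, P[3]=2, P[4]=4, P[5]=6, P[6]=9, P[7]=12, P[8]=18, P[9]=27, P[10]=36.
P[11] = max(1*36, 2*27, 3*18, …, 9*2, 10*1) = 54
P[12] = max(1*54, 2*36, 3*27, …, 10*2, 11*1) = 81
P[13] = max(1*81, 2*54, 3*36, …, 11*2, 12*1) = 108
P[14] = max(1*108, 2*81, 3*54, …, 12*2, 13*1) = 162
P[15] = max(1*162, 2*108, 3*81, …, 13*2, 14*1) = 243
One optimal split: 3 + 3 + 3 + 3 + 3; product 3*3*3*3*3 = 243.

243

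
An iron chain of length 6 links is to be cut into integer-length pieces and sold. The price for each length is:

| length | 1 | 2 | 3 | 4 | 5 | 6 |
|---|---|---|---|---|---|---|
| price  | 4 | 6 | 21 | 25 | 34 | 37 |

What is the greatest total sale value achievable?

42

Consider every possible first cut. best[k] is the best of p[i]+best[k−i] over all sellable i≤k.
best[1] = 4
best[2] = 8  (first piece 1, then best[1]=4)
best[3] = 21
best[4] = 25  (first piece 1, then best[3]=21)
best[5] = 34
best[6] = 42  (first piece 3, then best[3]=21)
One optimal cutting: 3 + 3 → $21 + $21 = $42.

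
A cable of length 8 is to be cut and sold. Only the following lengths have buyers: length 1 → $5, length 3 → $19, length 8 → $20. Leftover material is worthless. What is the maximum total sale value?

Consider every possible first cut. r[k] is the best of p[i]+r[k−i] over all sellable i≤k.
r[1] = 5
r[2] = 10  (first piece 1, then r[1]=5)
r[3] = 19
r[4] = 24  (first piece 1, then r[3]=19)
r[5] = 29  (first piece 1, then r[4]=24)
r[6] = 38  (first piece 3, then r[3]=19)
r[7] = 43  (first piece 1, then r[6]=38)
r[8] = 48  (first piece 1, then r[7]=43)
One optimal cutting: 3 + 3 + 1 + 1 → $48.

48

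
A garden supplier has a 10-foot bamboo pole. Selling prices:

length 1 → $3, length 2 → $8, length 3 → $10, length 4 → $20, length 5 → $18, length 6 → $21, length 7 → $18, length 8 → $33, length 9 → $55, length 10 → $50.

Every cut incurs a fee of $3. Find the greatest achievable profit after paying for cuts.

Build v[k] bottom-up: v[k] = max over allowed piece i of (p[i] + v[k−i]) − 3 per cut.
v[1] = 3
v[2] = max(3+3-3, 8+0) = 8
v[3] = max(3+8-3, 8+3-3, 10+0) = 10
v[4] = max(3+10-3, 8+8-3, 10+3-3, 20+0) = 20
v[5] = max(3+20-3, 8+10-3, 10+8-3, 20+3-3, 18+0) = 20
v[6] = max(3+20-3, 8+20-3, 10+10-3, 20+8-3, 18+3-3, 21+0) = 25
v[7] = max(3+25-3, 8+20-3, 10+20-3, …, 21+3-3, 18+0) = 27
v[8] = max(3+27-3, 8+25-3, 10+20-3, …, 18+3-3, 33+0) = 37
v[9] = max(3+37-3, 8+27-3, 10+25-3, …, 33+3-3, 55+0) = 55
v[10] = max(3+55-3, 8+37-3, 10+27-3, …, 55+3-3, 50+0) = 55
One optimal plan: pieces 9 + 1 (1 cut) → $58 − $3 = $55.

55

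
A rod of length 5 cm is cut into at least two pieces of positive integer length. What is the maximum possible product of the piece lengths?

Fill m[k] for k=2..5: at each k try every first piece i and multiply by the better of (k−i) uncut or m[k−i].
m[2] = 1·max(1,0) = 1·1 = 1
m[3] = 1·max(2,1) = 1·2 = 2
m[4] = 2·max(2,1) = 2·2 = 4
m[5] = 2·max(3,2) = 2·3 = 6
One optimal split: 3 + 2; product 3·2 = 6.

6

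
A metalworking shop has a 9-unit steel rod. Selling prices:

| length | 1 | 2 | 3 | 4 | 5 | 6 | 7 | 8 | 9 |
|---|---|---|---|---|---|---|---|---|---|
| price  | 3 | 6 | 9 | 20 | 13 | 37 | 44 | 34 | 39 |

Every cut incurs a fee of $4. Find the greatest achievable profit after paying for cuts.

Build net[k] bottom-up: net[k] = max over allowed piece i of (p[i] + net[k−i]) − 4 per cut.
net[1] = 3
net[2] = 6
net[3] = 9
net[4] = 20
net[5] = 19  (first piece 1, then net[4]=20)
net[6] = 37
net[7] = 44
net[8] = 43  (first piece 1, then net[7]=44)
net[9] = 46  (first piece 2, then net[7]=44)
One optimal plan: pieces 7 + 2 (1 cut) → $50 − $4 = $46.

46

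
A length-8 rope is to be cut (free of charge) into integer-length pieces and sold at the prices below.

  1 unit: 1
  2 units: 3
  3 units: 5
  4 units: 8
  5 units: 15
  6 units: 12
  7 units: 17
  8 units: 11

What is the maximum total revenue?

20

Build best[k] bottom-up: best[k] = max over allowed piece i of (p[i] + best[k−i]).
best[1] = 1
best[2] = 3
best[3] = 5
best[4] = 8
best[5] = 15
best[6] = 16  (first piece 1, then best[5]=15)
best[7] = 18  (first piece 2, then best[5]=15)
best[8] = 20  (first piece 3, then best[5]=15)
One optimal cutting: 5 + 3 → 15 + 5 = 20.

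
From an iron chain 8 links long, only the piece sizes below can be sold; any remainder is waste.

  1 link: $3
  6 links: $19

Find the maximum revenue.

25

Consider every possible first cut. r[k] is the best of p[i]+r[k−i] over all sellable i≤k.
r[1] = 3
r[2] = 6  (first piece 1, then r[1]=3)
r[3] = 9  (first piece 1, then r[2]=6)
r[4] = 12  (first piece 1, then r[3]=9)
r[5] = 15  (first piece 1, then r[4]=12)
r[6] = 19
r[7] = 22  (first piece 1, then r[6]=19)
r[8] = 25  (first piece 1, then r[7]=22)
One optimal cutting: 6 + 1 + 1 → $25.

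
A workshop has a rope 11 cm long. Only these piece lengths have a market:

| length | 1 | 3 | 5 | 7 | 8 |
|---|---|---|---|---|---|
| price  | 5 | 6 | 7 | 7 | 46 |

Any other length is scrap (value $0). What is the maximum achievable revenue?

Build best[k] bottom-up: best[k] = max over allowed piece i of (p[i] + best[k−i]).
best[1] = 5
best[2] = 10  (first piece 1, then best[1]=5)
best[3] = max(5+10, 6+0) = 15
best[4] = max(5+15, 6+5) = 20
best[5] = max(5+20, 6+10, 7+0) = 25
best[6] = max(5+25, 6+15, 7+5) = 30
best[7] = max(5+30, 6+20, 7+10, 7+0) = 35
best[8] = max(5+35, 6+25, 7+15, 7+5, 46+0) = 46
best[9] = max(5+46, 6+30, 7+20, 7+10, 46+5) = 51
best[10] = max(5+51, 6+35, 7+25, 7+15, 46+10) = 56
best[11] = max(5+56, 6+46, 7+30, 7+20, 46+15) = 61
One optimal cutting: 8 + 1 + 1 + 1 → $61.

61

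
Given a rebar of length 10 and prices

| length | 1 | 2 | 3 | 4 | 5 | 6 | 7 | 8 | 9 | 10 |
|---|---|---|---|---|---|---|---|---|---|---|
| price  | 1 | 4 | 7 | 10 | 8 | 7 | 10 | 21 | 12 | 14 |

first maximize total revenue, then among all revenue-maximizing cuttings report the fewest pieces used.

Let r[k] be the best obtainable value from length k. For each k, try every first piece i and keep the best of price[i] + r[k−i].
r[1] = 1
r[2] = 4
r[3] = 7
r[4] = 10
r[5] = 11  (first piece 1, then r[4]=10)
r[6] = 14  (first piece 2, then r[4]=10)
r[7] = 17  (first piece 3, then r[4]=10)
r[8] = 21
r[9] = 22  (first piece 1, then r[8]=21)
r[10] = 25  (first piece 2, then r[8]=21)
Maximum revenue is ₹25.
Now minimize piece count subject to staying optimal: for each k, pieces[k] = 1 + min over i with p[i]+r[k−i]=r[k] of pieces[k−i].
pieces[7] = 2
pieces[8] = 1
pieces[9] = 2
pieces[10] = 2

2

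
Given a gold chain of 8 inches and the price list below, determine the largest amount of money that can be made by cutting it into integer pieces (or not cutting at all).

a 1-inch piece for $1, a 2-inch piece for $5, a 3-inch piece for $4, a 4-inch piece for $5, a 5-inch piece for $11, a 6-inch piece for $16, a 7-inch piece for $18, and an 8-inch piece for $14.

Let best[k] be the best obtainable value from length k. For each k, try every first piece i and keep the best of price[i] + best[k−i].
best[1] = 1
best[2] = 5
best[3] = 6  (first piece 1, then best[2]=5)
best[4] = 10  (first piece 2, then best[2]=5)
best[5] = 11  (first piece 1, then best[4]=10)
best[6] = 16
best[7] = 18
best[8] = 21  (first piece 2, then best[6]=16)
One optimal cutting: 6 + 2 → $16 + $5 = $21.

21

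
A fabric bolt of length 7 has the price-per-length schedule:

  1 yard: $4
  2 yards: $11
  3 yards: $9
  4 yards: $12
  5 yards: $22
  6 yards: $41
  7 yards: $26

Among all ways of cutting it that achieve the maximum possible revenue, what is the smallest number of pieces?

2

Let r[k] be the best obtainable value from length k. For each k, try every first piece i and keep the best of price[i] + r[k−i].
r[1] = 4
r[2] = 11
r[3] = 15  (first piece 1, then r[2]=11)
r[4] = 22  (first piece 2, then r[2]=11)
r[5] = 26  (first piece 1, then r[4]=22)
r[6] = 41
r[7] = 45  (first piece 1, then r[6]=41)
Maximum revenue is $45.
Now minimize piece count subject to staying optimal: for each k, pieces[k] = 1 + min over i with p[i]+r[k−i]=r[k] of pieces[k−i].
pieces[4] = 2
pieces[5] = 3
pieces[6] = 1
pieces[7] = 2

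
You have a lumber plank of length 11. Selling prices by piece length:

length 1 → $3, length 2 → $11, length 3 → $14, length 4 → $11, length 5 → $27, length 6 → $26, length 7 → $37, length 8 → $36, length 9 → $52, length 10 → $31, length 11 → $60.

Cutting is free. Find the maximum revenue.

63

Let r[k] be the best obtainable value from length k. For each k, try every first piece i and keep the best of price[i] + r[k−i].
r[1] = 3
r[2] = max(3+3, 11+0) = 11
r[3] = max(3+11, 11+3, 14+0) = 14
r[4] = max(3+14, 11+11, 14+3, 11+0) = 22
r[5] = max(3+22, 11+14, 14+11, 11+3, 27+0) = 27
r[6] = max(3+27, 11+22, 14+14, 11+11, 27+3, 26+0) = 33
r[7] = max(3+33, 11+27, 14+22, …, 26+3, 37+0) = 38
r[8] = max(3+38, 11+33, 14+27, …, 37+3, 36+0) = 44
r[9] = max(3+44, 11+38, 14+33, …, 36+3, 52+0) = 52
r[10] = max(3+52, 11+44, 14+38, …, 52+3, 31+0) = 55
r[11] = max(3+55, 11+52, 14+44, …, 31+3, 60+0) = 63
One optimal cutting: 9 + 2 → $52 + $11 = $63.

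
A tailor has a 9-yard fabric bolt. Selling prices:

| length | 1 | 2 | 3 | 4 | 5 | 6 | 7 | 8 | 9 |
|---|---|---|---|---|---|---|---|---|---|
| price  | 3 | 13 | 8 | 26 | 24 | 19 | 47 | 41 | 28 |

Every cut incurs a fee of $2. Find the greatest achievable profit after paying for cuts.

58

Let r[k] be the best obtainable value from length k. For each k, try every first piece i and keep the best of price[i] + r[k−i] minus the 2 cut fee when i<k.
r[1] = 3
r[2] = max(3+3-2, 13+0) = 13
r[3] = max(3+13-2, 13+3-2, 8+0) = 14
r[4] = max(3+14-2, 13+13-2, 8+3-2, 26+0) = 26
r[5] = max(3+26-2, 13+14-2, 8+13-2, 26+3-2, 24+0) = 27
r[6] = max(3+27-2, 13+26-2, 8+14-2, 26+13-2, 24+3-2, 19+0) = 37
r[7] = max(3+37-2, 13+27-2, 8+26-2, …, 19+3-2, 47+0) = 47
r[8] = max(3+47-2, 13+37-2, 8+27-2, …, 47+3-2, 41+0) = 50
r[9] = max(3+50-2, 13+47-2, 8+37-2, …, 41+3-2, 28+0) = 58
One optimal plan: pieces 7 + 2 (1 cut) → $60 − $2 = $58.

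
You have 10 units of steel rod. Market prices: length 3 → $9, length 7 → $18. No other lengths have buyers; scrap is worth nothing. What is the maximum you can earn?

27

Build best[k] bottom-up: best[k] = max over allowed piece i of (p[i] + best[k−i]).
best[1] = 0
best[2] = 0
best[3] = 9
best[4] = 9
best[5] = 9
best[6] = 18  (first piece 3, then best[3]=9)
best[7] = max(9+9, 18+0) = 18
best[8] = max(9+9, 18+0) = 18
best[9] = max(9+18, 18+0) = 27
best[10] = max(9+18, 18+9) = 27
One optimal cutting: pieces 3 + 3 + 3 with 1 unit of scrap → $27.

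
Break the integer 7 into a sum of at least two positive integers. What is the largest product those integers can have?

12

Fill m[k] for k=2..7: at each k try every first piece i and multiply by the better of (k−i) uncut or m[k−i].
m[2] = 1*max(1,0) = 1*1 = 1
m[3] = 1*max(2,1) = 1*2 = 2
m[4] = 2*max(2,1) = 2*2 = 4
m[5] = 2*max(3,2) = 2*3 = 6
m[6] = 3*max(3,2) = 3*3 = 9
m[7] = 2*max(5,6) = 2*6 = 12
One optimal split: 3 + 2 + 2; product 3*2*2 = 12.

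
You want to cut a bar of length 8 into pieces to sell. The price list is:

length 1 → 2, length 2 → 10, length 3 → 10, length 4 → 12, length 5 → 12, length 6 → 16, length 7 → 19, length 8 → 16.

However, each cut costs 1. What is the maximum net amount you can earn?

Build r[k] bottom-up: r[k] = max over allowed piece i of (p[i] + r[k−i]) − 1 per cut.
r[1] = 2
r[2] = 10
r[3] = 11  (first piece 1, then r[2]=10)
r[4] = 19  (first piece 2, then r[2]=10)
r[5] = 20  (first piece 1, then r[4]=19)
r[6] = 28  (first piece 2, then r[4]=19)
r[7] = 29  (first piece 1, then r[6]=28)
r[8] = 37  (first piece 2, then r[6]=28)
One optimal plan: pieces 2 + 2 + 2 + 2 (3 cuts) → 40 − 3 = 37.

37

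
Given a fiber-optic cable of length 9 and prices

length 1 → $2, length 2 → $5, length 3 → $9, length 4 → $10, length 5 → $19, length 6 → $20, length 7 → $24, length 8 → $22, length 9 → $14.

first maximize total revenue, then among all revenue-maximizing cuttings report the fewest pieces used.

3

Build r[k] bottom-up: r[k] = max over allowed piece i of (p[i] + r[k−i]).
r[1] = 2
r[2] = max(2+2, 5+0) = 5
r[3] = max(2+5, 5+2, 9+0) = 9
r[4] = max(2+9, 5+5, 9+2, 10+0) = 11
r[5] = max(2+11, 5+9, 9+5, 10+2, 19+0) = 19
r[6] = max(2+19, 5+11, 9+9, 10+5, 19+2, 20+0) = 21
r[7] = max(2+21, 5+19, 9+11, …, 20+2, 24+0) = 24
r[8] = max(2+24, 5+21, 9+19, …, 24+2, 22+0) = 28
r[9] = max(2+28, 5+24, 9+21, …, 22+2, 14+0) = 30
Maximum revenue is $30.
Now minimize piece count subject to staying optimal: for each k, pieces[k] = 1 + min over i with p[i]+r[k−i]=r[k] of pieces[k−i].
pieces[6] = 2
pieces[7] = 1
pieces[8] = 2
pieces[9] = 3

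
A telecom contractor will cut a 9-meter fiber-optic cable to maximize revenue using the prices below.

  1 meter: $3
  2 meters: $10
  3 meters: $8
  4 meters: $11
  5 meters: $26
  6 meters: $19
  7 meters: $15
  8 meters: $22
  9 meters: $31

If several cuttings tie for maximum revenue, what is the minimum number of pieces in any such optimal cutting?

Build r[k] bottom-up: r[k] = max over allowed piece i of (p[i] + r[k−i]).
r[1] = 3
r[2] = max(3+3, 10+0) = 10
r[3] = max(3+10, 10+3, 8+0) = 13
r[4] = max(3+13, 10+10, 8+3, 11+0) = 20
r[5] = max(3+20, 10+13, 8+10, 11+3, 26+0) = 26
r[6] = max(3+26, 10+20, 8+13, 11+10, 26+3, 19+0) = 30
r[7] = max(3+30, 10+26, 8+20, …, 19+3, 15+0) = 36
r[8] = max(3+36, 10+30, 8+26, …, 15+3, 22+0) = 40
r[9] = max(3+40, 10+36, 8+30, …, 22+3, 31+0) = 46
Maximum revenue is $46.
Now minimize piece count subject to staying optimal: for each k, pieces[k] = 1 + min over i with p[i]+r[k−i]=r[k] of pieces[k−i].
pieces[6] = 3
pieces[7] = 2
pieces[8] = 4
pieces[9] = 3

3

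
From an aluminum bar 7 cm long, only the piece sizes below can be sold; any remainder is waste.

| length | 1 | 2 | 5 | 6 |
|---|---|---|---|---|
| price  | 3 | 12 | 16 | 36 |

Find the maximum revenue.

Build r[k] bottom-up: r[k] = max over allowed piece i of (p[i] + r[k−i]).
r[1] = 3
r[2] = max(3+3, 12+0) = 12
r[3] = max(3+12, 12+3) = 15
r[4] = max(3+15, 12+12) = 24
r[5] = max(3+24, 12+15, 16+0) = 27
r[6] = max(3+27, 12+24, 16+3, 36+0) = 36
r[7] = max(3+36, 12+27, 16+12, 36+3) = 39
One optimal cutting: 2 + 2 + 2 + 1 → $39.

39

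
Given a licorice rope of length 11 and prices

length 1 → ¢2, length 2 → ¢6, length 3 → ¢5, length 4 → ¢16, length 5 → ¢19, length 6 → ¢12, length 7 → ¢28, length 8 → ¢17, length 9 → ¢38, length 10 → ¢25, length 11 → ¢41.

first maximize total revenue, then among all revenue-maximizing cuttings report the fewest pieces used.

2

Build r[k] bottom-up: r[k] = max over allowed piece i of (p[i] + r[k−i]).
r[1] = 2
r[2] = 6
r[3] = 8  (first piece 1, then r[2]=6)
r[4] = 16
r[5] = 19
r[6] = 22  (first piece 2, then r[4]=16)
r[7] = 28
r[8] = 32  (first piece 4, then r[4]=16)
r[9] = 38
r[10] = 40  (first piece 1, then r[9]=38)
r[11] = 44  (first piece 2, then r[9]=38)
Maximum revenue is ¢44.
Now minimize piece count subject to staying optimal: for each k, pieces[k] = 1 + min over i with p[i]+r[k−i]=r[k] of pieces[k−i].
pieces[8] = 2
pieces[9] = 1
pieces[10] = 2
pieces[11] = 2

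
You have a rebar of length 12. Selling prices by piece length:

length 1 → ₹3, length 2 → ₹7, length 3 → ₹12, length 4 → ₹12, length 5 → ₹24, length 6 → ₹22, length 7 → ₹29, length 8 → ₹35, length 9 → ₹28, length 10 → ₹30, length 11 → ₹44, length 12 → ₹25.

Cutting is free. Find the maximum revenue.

55

Let v[k] be the best obtainable value from length k. For each k, try every first piece i and keep the best of price[i] + v[k−i].
v[1] = 3
v[2] = max(3+3, 7+0) = 7
v[3] = max(3+7, 7+3, 12+0) = 12
v[4] = max(3+12, 7+7, 12+3, 12+0) = 15
v[5] = max(3+15, 7+12, 12+7, 12+3, 24+0) = 24
v[6] = max(3+24, 7+15, 12+12, 12+7, 24+3, 22+0) = 27
v[7] = max(3+27, 7+24, 12+15, …, 22+3, 29+0) = 31
v[8] = max(3+31, 7+27, 12+24, …, 29+3, 35+0) = 36
v[9] = max(3+36, 7+31, 12+27, …, 35+3, 28+0) = 39
v[10] = max(3+39, 7+36, 12+31, …, 28+3, 30+0) = 48
v[11] = max(3+48, 7+39, 12+36, …, 30+3, 44+0) = 51
v[12] = max(3+51, 7+48, 12+39, …, 44+3, 25+0) = 55
One optimal cutting: 5 + 5 + 2 → ₹24 + ₹24 + ₹7 = ₹55.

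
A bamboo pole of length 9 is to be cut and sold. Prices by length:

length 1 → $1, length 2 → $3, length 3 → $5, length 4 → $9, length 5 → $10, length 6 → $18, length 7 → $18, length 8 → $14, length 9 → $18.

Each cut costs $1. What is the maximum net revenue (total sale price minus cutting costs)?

22

Build net[k] bottom-up: net[k] = max over allowed piece i of (p[i] + net[k−i]) − 1 per cut.
net[1] = 1
net[2] = max(1+1-1, 3+0) = 3
net[3] = max(1+3-1, 3+1-1, 5+0) = 5
net[4] = max(1+5-1, 3+3-1, 5+1-1, 9+0) = 9
net[5] = max(1+9-1, 3+5-1, 5+3-1, 9+1-1, 10+0) = 10
net[6] = max(1+10-1, 3+9-1, 5+5-1, 9+3-1, 10+1-1, 18+0) = 18
net[7] = max(1+18-1, 3+10-1, 5+9-1, …, 18+1-1, 18+0) = 18
net[8] = max(1+18-1, 3+18-1, 5+10-1, …, 18+1-1, 14+0) = 20
net[9] = max(1+20-1, 3+18-1, 5+18-1, …, 14+1-1, 18+0) = 22
One optimal plan: pieces 6 + 3 (1 cut) → $23 − $1 = $22.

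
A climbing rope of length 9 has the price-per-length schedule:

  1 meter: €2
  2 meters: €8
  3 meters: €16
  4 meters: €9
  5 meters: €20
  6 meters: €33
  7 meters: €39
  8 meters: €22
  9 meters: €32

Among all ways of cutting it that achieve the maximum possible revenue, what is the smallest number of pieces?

Build r[k] bottom-up: r[k] = max over allowed piece i of (p[i] + r[k−i]).
r[1] = 2
r[2] = max(2+2, 8+0) = 8
r[3] = max(2+8, 8+2, 16+0) = 16
r[4] = max(2+16, 8+8, 16+2, 9+0) = 18
r[5] = max(2+18, 8+16, 16+8, 9+2, 20+0) = 24
r[6] = max(2+24, 8+18, 16+16, 9+8, 20+2, 33+0) = 33
r[7] = max(2+33, 8+24, 16+18, …, 33+2, 39+0) = 39
r[8] = max(2+39, 8+33, 16+24, …, 39+2, 22+0) = 41
r[9] = max(2+41, 8+39, 16+33, …, 22+2, 32+0) = 49
Maximum revenue is €49.
Now minimize piece count subject to staying optimal: for each k, pieces[k] = 1 + min over i with p[i]+r[k−i]=r[k] of pieces[k−i].
pieces[6] = 1
pieces[7] = 1
pieces[8] = 2
pieces[9] = 2

2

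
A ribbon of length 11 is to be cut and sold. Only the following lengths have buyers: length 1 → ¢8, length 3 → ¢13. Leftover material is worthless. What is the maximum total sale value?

Build r[k] bottom-up: r[k] = max over allowed piece i of (p[i] + r[k−i]).
r[1] = 8
r[2] = 16  (first piece 1, then r[1]=8)
r[3] = 24  (first piece 1, then r[2]=16)
r[4] = 32  (first piece 1, then r[3]=24)
r[5] = 40  (first piece 1, then r[4]=32)
r[6] = 48  (first piece 1, then r[5]=40)
r[7] = 56  (first piece 1, then r[6]=48)
r[8] = 64  (first piece 1, then r[7]=56)
r[9] = 72  (first piece 1, then r[8]=64)
r[10] = 80  (first piece 1, then r[9]=72)
r[11] = 88  (first piece 1, then r[10]=80)
One optimal cutting: 1 + 1 + 1 + 1 + 1 + 1 + 1 + 1 + 1 + 1 + 1 → ¢88.

88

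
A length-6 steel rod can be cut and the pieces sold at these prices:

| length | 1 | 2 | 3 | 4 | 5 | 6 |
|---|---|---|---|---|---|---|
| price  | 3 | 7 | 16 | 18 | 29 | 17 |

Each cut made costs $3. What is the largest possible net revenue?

29

Consider every possible first cut. v[k] is the best of p[i]+v[k−i] over all sellable i≤k, charging 3 whenever i<k.
v[1] = 3
v[2] = 7
v[3] = 16
v[4] = 18
v[5] = 29
v[6] = 29  (first piece 1, then v[5]=29)
One optimal plan: pieces 5 + 1 (1 cut) → $32 − $3 = $29.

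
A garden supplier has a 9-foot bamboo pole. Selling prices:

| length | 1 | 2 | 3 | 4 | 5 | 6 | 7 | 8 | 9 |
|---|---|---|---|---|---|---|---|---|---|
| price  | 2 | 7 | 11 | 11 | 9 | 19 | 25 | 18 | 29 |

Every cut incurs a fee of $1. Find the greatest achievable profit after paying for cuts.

Let net[k] be the best obtainable value from length k. For each k, try every first piece i and keep the best of price[i] + net[k−i] minus the 1 cut fee when i<k.
net[1] = 2
net[2] = max(2+2-1, 7+0) = 7
net[3] = max(2+7-1, 7+2-1, 11+0) = 11
net[4] = max(2+11-1, 7+7-1, 11+2-1, 11+0) = 13
net[5] = max(2+13-1, 7+11-1, 11+7-1, 11+2-1, 9+0) = 17
net[6] = max(2+17-1, 7+13-1, 11+11-1, 11+7-1, 9+2-1, 19+0) = 21
net[7] = max(2+21-1, 7+17-1, 11+13-1, …, 19+2-1, 25+0) = 25
net[8] = max(2+25-1, 7+21-1, 11+17-1, …, 25+2-1, 18+0) = 27
net[9] = max(2+27-1, 7+25-1, 11+21-1, …, 18+2-1, 29+0) = 31
One optimal plan: pieces 7 + 2 (1 cut) → $32 − $1 = $31.

31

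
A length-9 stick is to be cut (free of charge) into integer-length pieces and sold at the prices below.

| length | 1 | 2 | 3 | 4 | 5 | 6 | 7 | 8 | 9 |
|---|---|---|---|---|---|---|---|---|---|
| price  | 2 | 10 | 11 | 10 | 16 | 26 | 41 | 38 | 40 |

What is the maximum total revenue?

Consider every possible first cut. r[k] is the best of p[i]+r[k−i] over all sellable i≤k.
r[1] = 2
r[2] = max(2+2, 10+0) = 10
r[3] = max(2+10, 10+2, 11+0) = 12
r[4] = max(2+12, 10+10, 11+2, 10+0) = 20
r[5] = max(2+20, 10+12, 11+10, 10+2, 16+0) = 22
r[6] = max(2+22, 10+20, 11+12, 10+10, 16+2, 26+0) = 30
r[7] = max(2+30, 10+22, 11+20, …, 26+2, 41+0) = 41
r[8] = max(2+41, 10+30, 11+22, …, 41+2, 38+0) = 43
r[9] = max(2+43, 10+41, 11+30, …, 38+2, 40+0) = 51
One optimal cutting: 7 + 2 → €41 + €10 = €51.

51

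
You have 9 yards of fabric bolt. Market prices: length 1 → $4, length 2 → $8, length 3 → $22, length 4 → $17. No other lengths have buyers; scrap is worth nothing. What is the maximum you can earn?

Build r[k] bottom-up: r[k] = max over allowed piece i of (p[i] + r[k−i]).
r[1] = 4
r[2] = 8  (first piece 1, then r[1]=4)
r[3] = 22
r[4] = 26  (first piece 1, then r[3]=22)
r[5] = 30  (first piece 1, then r[4]=26)
r[6] = 44  (first piece 3, then r[3]=22)
r[7] = 48  (first piece 1, then r[6]=44)
r[8] = 52  (first piece 1, then r[7]=48)
r[9] = 66  (first piece 3, then r[6]=44)
One optimal cutting: 3 + 3 + 3 → $66.

66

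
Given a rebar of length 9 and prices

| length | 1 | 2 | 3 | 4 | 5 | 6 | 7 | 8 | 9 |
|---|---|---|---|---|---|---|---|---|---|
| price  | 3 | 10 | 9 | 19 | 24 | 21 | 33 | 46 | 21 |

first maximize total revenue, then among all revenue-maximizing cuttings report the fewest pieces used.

2

Let r[k] be the best obtainable value from length k. For each k, try every first piece i and keep the best of price[i] + r[k−i].
r[1] = 3
r[2] = 10
r[3] = 13  (first piece 1, then r[2]=10)
r[4] = 20  (first piece 2, then r[2]=10)
r[5] = 24
r[6] = 30  (first piece 2, then r[4]=20)
r[7] = 34  (first piece 2, then r[5]=24)
r[8] = 46
r[9] = 49  (first piece 1, then r[8]=46)
Maximum revenue is ₹49.
Now minimize piece count subject to staying optimal: for each k, pieces[k] = 1 + min over i with p[i]+r[k−i]=r[k] of pieces[k−i].
pieces[6] = 3
pieces[7] = 2
pieces[8] = 1
pieces[9] = 2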